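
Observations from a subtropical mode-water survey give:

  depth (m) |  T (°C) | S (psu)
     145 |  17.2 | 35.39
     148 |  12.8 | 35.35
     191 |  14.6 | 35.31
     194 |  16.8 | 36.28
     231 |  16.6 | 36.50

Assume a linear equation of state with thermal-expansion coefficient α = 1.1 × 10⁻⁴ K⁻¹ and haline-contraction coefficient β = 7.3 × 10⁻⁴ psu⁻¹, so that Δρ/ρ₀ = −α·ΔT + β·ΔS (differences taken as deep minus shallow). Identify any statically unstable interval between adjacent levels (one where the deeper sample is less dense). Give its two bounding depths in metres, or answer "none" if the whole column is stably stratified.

148–191 m

Evaluate Δρ/ρ₀ = −αΔT + βΔS across each adjacent pair:
  145–148 m: −αΔT+βΔS = −(1.1 × 10⁻⁴)(-4.4)+(7.3 × 10⁻⁴)(-0.04) = 4.5 × 10⁻⁴ → stable
  148–191 m: −αΔT+βΔS = −(1.1 × 10⁻⁴)(+1.8)+(7.3 × 10⁻⁴)(-0.04) = -2.3 × 10⁻⁴ → UNSTABLE
  191–194 m: −αΔT+βΔS = −(1.1 × 10⁻⁴)(+2.2)+(7.3 × 10⁻⁴)(+0.97) = 4.7 × 10⁻⁴ → stable
  194–231 m: −αΔT+βΔS = −(1.1 × 10⁻⁴)(-0.2)+(7.3 × 10⁻⁴)(+0.22) = 1.8 × 10⁻⁴ → stable
The 148–191 m interval has Δρ < 0: lighter water underlies denser water.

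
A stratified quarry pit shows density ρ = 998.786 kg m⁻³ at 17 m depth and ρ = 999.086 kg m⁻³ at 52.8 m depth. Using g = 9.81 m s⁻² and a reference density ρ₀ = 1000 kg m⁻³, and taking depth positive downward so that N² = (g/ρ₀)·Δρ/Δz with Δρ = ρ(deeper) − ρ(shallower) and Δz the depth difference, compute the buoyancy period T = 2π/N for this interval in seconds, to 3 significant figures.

Δρ = 999.086 − 998.786 = 0.300 kg m⁻³ over Δz = 52.8 − 17 = 35.8 m.
N² = (9.81/1000) × (0.300/35.8) = 8.2207 × 10⁻⁵ s⁻².
N = √(8.2207 × 10⁻⁵) = 9.0668 × 10⁻³ rad s⁻¹, so T = 2π/N = 692.99 s ≈ 693 s.

693 s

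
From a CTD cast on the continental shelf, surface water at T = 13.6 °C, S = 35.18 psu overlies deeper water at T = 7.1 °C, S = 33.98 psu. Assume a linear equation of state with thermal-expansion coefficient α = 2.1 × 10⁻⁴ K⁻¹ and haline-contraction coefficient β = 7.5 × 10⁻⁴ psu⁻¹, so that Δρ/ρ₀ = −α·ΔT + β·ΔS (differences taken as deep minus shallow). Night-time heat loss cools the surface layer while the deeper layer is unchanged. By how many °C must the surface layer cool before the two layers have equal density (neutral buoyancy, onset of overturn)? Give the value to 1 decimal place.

2.2 °C

Neutral buoyancy requires Δρ = 0, i.e. −α(T_deep − T_surf′) + β(S_deep − S_surf) = 0.
T_surf′ = T_deep − (β/α)·ΔS = 7.1 − (7.5 × 10⁻⁴/2.1 × 10⁻⁴)·(-1.20) = 11.386 °C.
Cooling required: 13.6 − (11.386) = 2.214 °C.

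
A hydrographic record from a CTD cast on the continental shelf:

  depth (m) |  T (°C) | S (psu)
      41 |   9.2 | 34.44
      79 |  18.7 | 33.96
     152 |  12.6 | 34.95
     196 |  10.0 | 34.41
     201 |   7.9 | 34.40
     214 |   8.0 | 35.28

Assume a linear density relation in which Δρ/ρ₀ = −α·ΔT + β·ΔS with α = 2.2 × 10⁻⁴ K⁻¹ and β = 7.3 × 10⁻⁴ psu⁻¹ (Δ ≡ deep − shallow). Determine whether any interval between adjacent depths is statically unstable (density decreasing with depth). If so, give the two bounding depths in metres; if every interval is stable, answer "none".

41–79 m

Evaluate Δρ/ρ₀ = −αΔT + βΔS across each adjacent pair:
  41–79 m: −αΔT+βΔS = −(2.2 × 10⁻⁴)(+9.5)+(7.3 × 10⁻⁴)(-0.48) = -2.4 × 10⁻³ → UNSTABLE
  79–152 m: −αΔT+βΔS = −(2.2 × 10⁻⁴)(-6.1)+(7.3 × 10⁻⁴)(+0.99) = 2.1 × 10⁻³ → stable
  152–196 m: −αΔT+βΔS = −(2.2 × 10⁻⁴)(-2.6)+(7.3 × 10⁻⁴)(-0.54) = 1.8 × 10⁻⁴ → stable
  196–201 m: −αΔT+βΔS = −(2.2 × 10⁻⁴)(-2.1)+(7.3 × 10⁻⁴)(-0.01) = 4.5 × 10⁻⁴ → stable
  201–214 m: −αΔT+βΔS = −(2.2 × 10⁻⁴)(+0.1)+(7.3 × 10⁻⁴)(+0.88) = 6.2 × 10⁻⁴ → stable
The 41–79 m interval has Δρ < 0: lighter water underlies denser water.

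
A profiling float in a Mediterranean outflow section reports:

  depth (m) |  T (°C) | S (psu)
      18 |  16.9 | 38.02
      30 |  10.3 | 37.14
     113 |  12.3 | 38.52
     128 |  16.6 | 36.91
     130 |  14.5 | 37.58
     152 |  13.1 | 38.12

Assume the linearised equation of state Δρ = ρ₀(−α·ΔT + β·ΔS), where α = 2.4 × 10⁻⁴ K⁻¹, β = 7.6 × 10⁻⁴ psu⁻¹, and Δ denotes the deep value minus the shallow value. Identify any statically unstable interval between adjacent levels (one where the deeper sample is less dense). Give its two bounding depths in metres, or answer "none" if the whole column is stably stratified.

Evaluate Δρ/ρ₀ = −αΔT + βΔS across each adjacent pair:
  18–30 m: −αΔT+βΔS = −(2.4 × 10⁻⁴)(-6.6)+(7.6 × 10⁻⁴)(-0.88) = 9.2 × 10⁻⁴ → stable
  30–113 m: −αΔT+βΔS = −(2.4 × 10⁻⁴)(+2.0)+(7.6 × 10⁻⁴)(+1.38) = 5.7 × 10⁻⁴ → stable
  113–128 m: −αΔT+βΔS = −(2.4 × 10⁻⁴)(+4.3)+(7.6 × 10⁻⁴)(-1.61) = -2.3 × 10⁻³ → UNSTABLE
  128–130 m: −αΔT+βΔS = −(2.4 × 10⁻⁴)(-2.1)+(7.6 × 10⁻⁴)(+0.67) = 1.0 × 10⁻³ → stable
  130–152 m: −αΔT+βΔS = −(2.4 × 10⁻⁴)(-1.4)+(7.6 × 10⁻⁴)(+0.54) = 7.5 × 10⁻⁴ → stable
The 113–128 m interval has Δρ < 0: lighter water underlies denser water.

113–128 m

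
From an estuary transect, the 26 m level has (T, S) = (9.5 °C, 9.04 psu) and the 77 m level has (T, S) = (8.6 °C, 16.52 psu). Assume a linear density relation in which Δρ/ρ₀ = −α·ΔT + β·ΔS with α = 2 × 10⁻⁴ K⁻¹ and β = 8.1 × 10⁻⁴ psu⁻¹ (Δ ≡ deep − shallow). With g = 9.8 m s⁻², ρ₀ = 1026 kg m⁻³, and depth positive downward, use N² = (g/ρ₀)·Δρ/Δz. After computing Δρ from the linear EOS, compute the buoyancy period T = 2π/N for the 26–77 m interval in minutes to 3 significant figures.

3.02 min

ΔT = -0.9 K, ΔS = +7.48 psu (deep − shallow).
Δρ/ρ₀ = −αΔT + βΔS = 1.80 × 10⁻⁴ + 6.0588 × 10⁻³ = 6.2388 × 10⁻³, so Δρ ≈ 6.401 kg m⁻³.
N² = (g/ρ₀)·Δρ/Δz = g·(Δρ/ρ₀)/Δz = 9.8 × 6.2388 × 10⁻³ / 51 = 1.1988 × 10⁻³ s⁻².
N = √(1.1988 × 10⁻³) = 0.034624 rad s⁻¹ → T = 2π/N = 181.47 s = 3.0245 min ≈ 3.02 min.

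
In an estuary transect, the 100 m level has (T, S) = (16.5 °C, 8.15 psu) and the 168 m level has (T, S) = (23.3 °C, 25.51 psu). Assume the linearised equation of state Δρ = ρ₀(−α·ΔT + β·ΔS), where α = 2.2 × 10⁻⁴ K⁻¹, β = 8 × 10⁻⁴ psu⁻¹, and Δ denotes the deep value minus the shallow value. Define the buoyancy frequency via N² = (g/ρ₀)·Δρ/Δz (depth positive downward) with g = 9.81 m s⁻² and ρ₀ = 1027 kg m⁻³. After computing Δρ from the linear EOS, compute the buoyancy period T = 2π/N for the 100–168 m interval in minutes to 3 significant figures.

ΔT = +6.8 K, ΔS = +17.36 psu (deep − shallow).
Δρ/ρ₀ = −αΔT + βΔS = -1.496 × 10⁻³ + 0.013888 = 0.012392, so Δρ ≈ 12.73 kg m⁻³.
N² = (g/ρ₀)·Δρ/Δz = g·(Δρ/ρ₀)/Δz = 9.81 × 0.012392 / 68 = 1.7877 × 10⁻³ s⁻².
N = √(1.7877 × 10⁻³) = 0.042281 rad s⁻¹ → T = 2π/N = 148.61 s = 2.4768 min ≈ 2.48 min.

2.48 min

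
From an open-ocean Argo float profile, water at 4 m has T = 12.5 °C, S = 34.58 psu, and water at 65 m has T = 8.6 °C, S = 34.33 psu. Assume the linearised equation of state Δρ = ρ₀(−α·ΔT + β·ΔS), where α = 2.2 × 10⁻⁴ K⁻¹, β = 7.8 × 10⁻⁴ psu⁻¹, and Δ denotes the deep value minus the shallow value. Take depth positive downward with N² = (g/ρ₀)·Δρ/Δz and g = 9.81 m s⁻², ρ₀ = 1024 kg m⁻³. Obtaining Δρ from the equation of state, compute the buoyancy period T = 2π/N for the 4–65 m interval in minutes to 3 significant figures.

ΔT = -3.9 K, ΔS = -0.25 psu (deep − shallow).
Δρ/ρ₀ = −αΔT + βΔS = 8.58 × 10⁻⁴ − 1.95 × 10⁻⁴ = 6.63 × 10⁻⁴, so Δρ ≈ 0.6789 kg m⁻³.
N² = (g/ρ₀)·Δρ/Δz = g·(Δρ/ρ₀)/Δz = 9.81 × 6.63 × 10⁻⁴ / 61 = 1.0662 × 10⁻⁴ s⁻².
N = √(1.0662 × 10⁻⁴) = 0.010326 rad s⁻¹ → T = 2π/N = 608.48 s = 10.141 min ≈ 10.1 min.

10.1 min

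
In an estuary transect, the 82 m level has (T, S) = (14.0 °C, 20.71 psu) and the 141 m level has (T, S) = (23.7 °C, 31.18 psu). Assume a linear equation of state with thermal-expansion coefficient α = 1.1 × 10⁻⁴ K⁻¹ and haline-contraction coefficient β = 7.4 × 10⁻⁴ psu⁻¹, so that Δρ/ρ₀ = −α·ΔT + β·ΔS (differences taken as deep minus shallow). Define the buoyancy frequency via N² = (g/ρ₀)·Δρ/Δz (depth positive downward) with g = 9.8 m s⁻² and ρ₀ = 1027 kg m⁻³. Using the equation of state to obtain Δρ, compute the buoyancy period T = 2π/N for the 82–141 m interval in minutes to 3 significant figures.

ΔT = +9.7 K, ΔS = +10.47 psu (deep − shallow).
Δρ/ρ₀ = −αΔT + βΔS = -1.067 × 10⁻³ + 7.7478 × 10⁻³ = 6.6808 × 10⁻³, so Δρ ≈ 6.861 kg m⁻³.
N² = (g/ρ₀)·Δρ/Δz = g·(Δρ/ρ₀)/Δz = 9.8 × 6.6808 × 10⁻³ / 59 = 1.1097 × 10⁻³ s⁻².
N = √(1.1097 × 10⁻³) = 0.033312 rad s⁻¹ → T = 2π/N = 188.62 s = 3.1437 min ≈ 3.14 min.

3.14 min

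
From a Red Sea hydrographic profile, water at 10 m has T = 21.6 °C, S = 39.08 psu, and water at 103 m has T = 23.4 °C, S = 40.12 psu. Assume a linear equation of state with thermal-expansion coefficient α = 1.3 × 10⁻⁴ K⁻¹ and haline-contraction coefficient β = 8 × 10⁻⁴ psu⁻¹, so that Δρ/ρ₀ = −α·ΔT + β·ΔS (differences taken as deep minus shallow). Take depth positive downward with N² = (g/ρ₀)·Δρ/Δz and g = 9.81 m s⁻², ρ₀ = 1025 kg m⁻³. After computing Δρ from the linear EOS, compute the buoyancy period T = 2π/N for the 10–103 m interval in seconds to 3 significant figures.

791 s

ΔT = +1.8 K, ΔS = +1.04 psu (deep − shallow).
Δρ/ρ₀ = −αΔT + βΔS = -2.34 × 10⁻⁴ + 8.32 × 10⁻⁴ = 5.98 × 10⁻⁴, so Δρ ≈ 0.6129 kg m⁻³.
N² = (g/ρ₀)·Δρ/Δz = g·(Δρ/ρ₀)/Δz = 9.81 × 5.98 × 10⁻⁴ / 93 = 6.3079 × 10⁻⁵ s⁻².
N = √(6.3079 × 10⁻⁵) = 7.9422 × 10⁻³ rad s⁻¹ → T = 2π/N = 791.11 s ≈ 791 s.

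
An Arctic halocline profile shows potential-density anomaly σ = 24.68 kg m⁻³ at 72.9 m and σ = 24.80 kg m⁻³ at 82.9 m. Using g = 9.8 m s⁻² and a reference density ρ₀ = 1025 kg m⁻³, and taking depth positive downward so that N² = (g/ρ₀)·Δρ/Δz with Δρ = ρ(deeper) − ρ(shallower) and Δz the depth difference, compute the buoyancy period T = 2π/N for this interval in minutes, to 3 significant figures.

9.78 min

Δρ = 1024.80 − 1024.68 = 0.12 kg m⁻³ over Δz = 82.9 − 72.9 = 10 m.
N² = (9.8/1025) × (0.12/10) = 1.1473 × 10⁻⁴ s⁻².
N = √(1.1473 × 10⁻⁴) = 0.010711 rad s⁻¹, so T = 2π/N = 586.61 s = 9.7768 min ≈ 9.78 min.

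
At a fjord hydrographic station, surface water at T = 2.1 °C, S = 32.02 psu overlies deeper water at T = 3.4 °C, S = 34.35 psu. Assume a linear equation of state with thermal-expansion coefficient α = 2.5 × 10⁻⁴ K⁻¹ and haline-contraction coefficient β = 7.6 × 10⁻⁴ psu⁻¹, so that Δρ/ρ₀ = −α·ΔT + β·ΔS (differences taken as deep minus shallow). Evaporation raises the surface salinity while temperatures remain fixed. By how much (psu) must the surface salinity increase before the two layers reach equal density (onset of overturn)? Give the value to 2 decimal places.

1.90 psu

Neutral buoyancy requires −α(T_deep − T_surf) + β(S_deep − S_surf′) = 0.
S_surf′ = S_deep − (α/β)·ΔT = 34.35 − (2.5 × 10⁻⁴/7.6 × 10⁻⁴)·(+1.3) = 33.9224 psu.
Increase required: 33.9224 − 32.02 = 1.9024 psu.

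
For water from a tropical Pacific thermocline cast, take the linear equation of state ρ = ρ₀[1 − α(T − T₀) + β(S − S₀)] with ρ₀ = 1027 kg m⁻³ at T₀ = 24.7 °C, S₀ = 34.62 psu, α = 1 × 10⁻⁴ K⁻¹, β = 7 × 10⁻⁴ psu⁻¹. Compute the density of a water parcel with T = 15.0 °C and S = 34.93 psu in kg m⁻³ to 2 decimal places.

1028.22 kg m⁻³

T − T₀ = -9.7 K, S − S₀ = +0.31 psu.
Bracket = 1 − α·(-9.7) + β·(+0.31) = 1 + (1.187 × 10⁻³) = 1.0011870.
ρ = 1027 × 1.0011870 = 1028.22 kg m⁻³.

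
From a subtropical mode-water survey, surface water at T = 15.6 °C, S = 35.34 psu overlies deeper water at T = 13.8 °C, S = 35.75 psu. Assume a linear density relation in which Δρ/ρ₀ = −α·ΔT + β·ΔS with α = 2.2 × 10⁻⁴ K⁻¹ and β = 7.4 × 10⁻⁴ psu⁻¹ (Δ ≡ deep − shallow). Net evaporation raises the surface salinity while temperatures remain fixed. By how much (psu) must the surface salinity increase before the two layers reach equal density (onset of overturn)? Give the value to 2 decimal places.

Neutral buoyancy requires −α(T_deep − T_surf) + β(S_deep − S_surf′) = 0.
S_surf′ = S_deep − (α/β)·ΔT = 35.75 − (2.2 × 10⁻⁴/7.4 × 10⁻⁴)·(-1.8) = 36.2851 psu.
Increase required: 36.2851 − 35.34 = 0.9451 psu.

0.95 psu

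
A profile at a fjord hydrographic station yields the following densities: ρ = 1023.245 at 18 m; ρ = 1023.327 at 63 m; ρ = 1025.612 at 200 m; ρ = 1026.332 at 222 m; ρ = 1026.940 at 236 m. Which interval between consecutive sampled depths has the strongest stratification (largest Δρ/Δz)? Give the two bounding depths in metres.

222–236 m

Compute the density gradient over each adjacent pair:
  18–63 m: Δρ/Δz = 0.082/45 = 1.8 × 10⁻³ kg m⁻⁴
  63–200 m: Δρ/Δz = 2.285/137 = 0.017 kg m⁻⁴
  200–222 m: Δρ/Δz = 0.720/22 = 0.033 kg m⁻⁴
  222–236 m: Δρ/Δz = 0.608/14 = 0.043 kg m⁻⁴
The largest gradient is in the 222–236 m interval — the pycnocline.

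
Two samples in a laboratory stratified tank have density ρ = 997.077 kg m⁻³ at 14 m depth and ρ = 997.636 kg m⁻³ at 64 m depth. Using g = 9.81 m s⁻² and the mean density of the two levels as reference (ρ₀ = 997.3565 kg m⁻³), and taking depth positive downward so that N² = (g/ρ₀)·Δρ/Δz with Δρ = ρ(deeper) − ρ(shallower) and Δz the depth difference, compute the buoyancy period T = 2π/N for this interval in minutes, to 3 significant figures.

Δρ = 997.636 − 997.077 = 0.559 kg m⁻³ over Δz = 64 − 14 = 50 m.
N² = (9.81/997.3565) × (0.559/50) = 1.0997 × 10⁻⁴ s⁻².
N = √(1.0997 × 10⁻⁴) = 0.010487 rad s⁻¹, so T = 2π/N = 599.14 s = 9.9857 min ≈ 9.99 min.

9.99 min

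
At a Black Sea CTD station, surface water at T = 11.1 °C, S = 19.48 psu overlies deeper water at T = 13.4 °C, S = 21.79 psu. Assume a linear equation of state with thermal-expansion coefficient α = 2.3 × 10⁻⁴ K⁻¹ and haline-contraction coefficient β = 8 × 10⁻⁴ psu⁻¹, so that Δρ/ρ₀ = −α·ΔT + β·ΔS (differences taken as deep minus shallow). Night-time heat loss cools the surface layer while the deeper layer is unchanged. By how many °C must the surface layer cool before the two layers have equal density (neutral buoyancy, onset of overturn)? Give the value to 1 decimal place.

5.7 °C

Neutral buoyancy requires Δρ = 0, i.e. −α(T_deep − T_surf′) + β(S_deep − S_surf) = 0.
T_surf′ = T_deep − (β/α)·ΔS = 13.4 − (8 × 10⁻⁴/2.3 × 10⁻⁴)·(+2.31) = 5.365 °C.
Cooling required: 11.1 − (5.365) = 5.735 °C.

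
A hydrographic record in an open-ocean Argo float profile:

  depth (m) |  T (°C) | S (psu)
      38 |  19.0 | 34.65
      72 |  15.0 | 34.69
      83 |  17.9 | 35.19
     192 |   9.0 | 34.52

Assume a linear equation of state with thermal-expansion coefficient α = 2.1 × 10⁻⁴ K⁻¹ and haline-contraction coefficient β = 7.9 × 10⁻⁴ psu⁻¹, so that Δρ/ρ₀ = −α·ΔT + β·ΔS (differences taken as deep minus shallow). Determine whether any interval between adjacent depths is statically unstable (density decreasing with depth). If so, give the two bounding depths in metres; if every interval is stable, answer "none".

72–83 m

Evaluate Δρ/ρ₀ = −αΔT + βΔS across each adjacent pair:
  38–72 m: −αΔT+βΔS = −(2.1 × 10⁻⁴)(-4.0)+(7.9 × 10⁻⁴)(+0.04) = 8.7 × 10⁻⁴ → stable
  72–83 m: −αΔT+βΔS = −(2.1 × 10⁻⁴)(+2.9)+(7.9 × 10⁻⁴)(+0.50) = -2.1 × 10⁻⁴ → UNSTABLE
  83–192 m: −αΔT+βΔS = −(2.1 × 10⁻⁴)(-8.9)+(7.9 × 10⁻⁴)(-0.67) = 1.3 × 10⁻³ → stable
The 72–83 m interval has Δρ < 0: lighter water underlies denser water.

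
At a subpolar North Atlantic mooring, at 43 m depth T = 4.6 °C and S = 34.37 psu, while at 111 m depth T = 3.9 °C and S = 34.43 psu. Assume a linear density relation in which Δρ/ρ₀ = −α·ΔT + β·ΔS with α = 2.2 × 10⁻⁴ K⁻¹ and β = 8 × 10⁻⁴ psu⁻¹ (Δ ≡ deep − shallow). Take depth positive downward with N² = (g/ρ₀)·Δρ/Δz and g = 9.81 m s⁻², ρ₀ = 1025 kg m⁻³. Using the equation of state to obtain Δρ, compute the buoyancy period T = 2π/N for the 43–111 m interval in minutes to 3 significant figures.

19.4 min

ΔT = -0.7 K, ΔS = +0.06 psu (deep − shallow).
Δρ/ρ₀ = −αΔT + βΔS = 1.54 × 10⁻⁴ + 4.80 × 10⁻⁵ = 2.02 × 10⁻⁴, so Δρ ≈ 0.2071 kg m⁻³.
N² = (g/ρ₀)·Δρ/Δz = g·(Δρ/ρ₀)/Δz = 9.81 × 2.02 × 10⁻⁴ / 68 = 2.9141 × 10⁻⁵ s⁻².
N = √(2.9141 × 10⁻⁵) = 5.3982 × 10⁻³ rad s⁻¹ → T = 2π/N = 1.1639 × 10³ s = 19.398 min ≈ 19.4 min.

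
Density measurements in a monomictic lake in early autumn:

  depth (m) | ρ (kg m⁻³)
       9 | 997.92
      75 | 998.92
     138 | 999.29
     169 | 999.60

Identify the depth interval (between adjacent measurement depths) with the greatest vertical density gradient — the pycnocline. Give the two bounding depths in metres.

Compute the density gradient over each adjacent pair:
  9–75 m: Δρ/Δz = 1.00/66 = 0.015 kg m⁻⁴
  75–138 m: Δρ/Δz = 0.37/63 = 5.9 × 10⁻³ kg m⁻⁴
  138–169 m: Δρ/Δz = 0.31/31 = 0.010 kg m⁻⁴
The largest gradient is in the 9–75 m interval — the pycnocline.

9–75 m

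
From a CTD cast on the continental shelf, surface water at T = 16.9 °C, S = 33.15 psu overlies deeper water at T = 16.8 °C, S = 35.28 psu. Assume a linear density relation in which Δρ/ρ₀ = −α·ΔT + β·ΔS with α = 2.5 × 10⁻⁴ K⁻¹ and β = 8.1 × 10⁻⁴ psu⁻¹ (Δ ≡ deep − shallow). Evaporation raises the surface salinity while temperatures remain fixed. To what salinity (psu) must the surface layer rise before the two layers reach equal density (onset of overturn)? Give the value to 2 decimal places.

Neutral buoyancy requires −α(T_deep − T_surf) + β(S_deep − S_surf′) = 0.
S_surf′ = S_deep − (α/β)·ΔT = 35.28 − (2.5 × 10⁻⁴/8.1 × 10⁻⁴)·(-0.1) = 35.3109 psu.
Increase required: 35.3109 − 33.15 = 2.1609 psu.

35.31 psu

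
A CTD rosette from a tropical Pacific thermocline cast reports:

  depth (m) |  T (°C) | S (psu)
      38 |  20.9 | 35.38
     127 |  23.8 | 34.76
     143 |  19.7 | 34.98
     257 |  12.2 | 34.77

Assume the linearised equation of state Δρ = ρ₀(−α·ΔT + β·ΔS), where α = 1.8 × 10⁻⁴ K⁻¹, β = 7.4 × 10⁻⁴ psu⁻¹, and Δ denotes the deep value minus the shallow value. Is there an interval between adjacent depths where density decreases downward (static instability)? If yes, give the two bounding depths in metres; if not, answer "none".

Evaluate Δρ/ρ₀ = −αΔT + βΔS across each adjacent pair:
  38–127 m: −αΔT+βΔS = −(1.8 × 10⁻⁴)(+2.9)+(7.4 × 10⁻⁴)(-0.62) = -9.8 × 10⁻⁴ → UNSTABLE
  127–143 m: −αΔT+βΔS = −(1.8 × 10⁻⁴)(-4.1)+(7.4 × 10⁻⁴)(+0.22) = 9.0 × 10⁻⁴ → stable
  143–257 m: −αΔT+βΔS = −(1.8 × 10⁻⁴)(-7.5)+(7.4 × 10⁻⁴)(-0.21) = 1.2 × 10⁻³ → stable
The 38–127 m interval has Δρ < 0: lighter water underlies denser water.

38–127 m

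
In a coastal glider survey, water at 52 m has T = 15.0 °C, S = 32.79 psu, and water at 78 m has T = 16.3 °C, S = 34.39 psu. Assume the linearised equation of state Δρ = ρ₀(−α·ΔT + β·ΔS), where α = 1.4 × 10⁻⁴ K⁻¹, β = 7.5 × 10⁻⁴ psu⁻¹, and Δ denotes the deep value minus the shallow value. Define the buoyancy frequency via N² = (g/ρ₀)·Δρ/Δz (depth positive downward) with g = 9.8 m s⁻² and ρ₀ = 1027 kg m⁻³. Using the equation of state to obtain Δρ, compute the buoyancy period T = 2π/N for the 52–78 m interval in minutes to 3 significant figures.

ΔT = +1.3 K, ΔS = +1.60 psu (deep − shallow).
Δρ/ρ₀ = −αΔT + βΔS = -1.82 × 10⁻⁴ + 1.20 × 10⁻³ = 1.018 × 10⁻³, so Δρ ≈ 1.045 kg m⁻³.
N² = (g/ρ₀)·Δρ/Δz = g·(Δρ/ρ₀)/Δz = 9.8 × 1.018 × 10⁻³ / 26 = 3.8371 × 10⁻⁴ s⁻².
N = √(3.8371 × 10⁻⁴) = 0.019589 rad s⁻¹ → T = 2π/N = 320.75 s = 5.3458 min ≈ 5.35 min.

5.35 min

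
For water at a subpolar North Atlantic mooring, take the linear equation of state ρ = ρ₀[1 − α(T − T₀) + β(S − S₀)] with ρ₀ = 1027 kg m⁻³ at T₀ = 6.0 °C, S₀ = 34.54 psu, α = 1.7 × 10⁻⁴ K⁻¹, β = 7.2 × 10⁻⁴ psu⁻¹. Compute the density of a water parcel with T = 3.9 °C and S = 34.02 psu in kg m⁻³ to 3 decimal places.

T − T₀ = -2.1 K, S − S₀ = -0.52 psu.
Bracket = 1 − α·(-2.1) + β·(-0.52) = 1 + (-1.74 × 10⁻⁵) = 0.9999826.
ρ = 1027 × 0.9999826 = 1026.982 kg m⁻³.

1026.982 kg m⁻³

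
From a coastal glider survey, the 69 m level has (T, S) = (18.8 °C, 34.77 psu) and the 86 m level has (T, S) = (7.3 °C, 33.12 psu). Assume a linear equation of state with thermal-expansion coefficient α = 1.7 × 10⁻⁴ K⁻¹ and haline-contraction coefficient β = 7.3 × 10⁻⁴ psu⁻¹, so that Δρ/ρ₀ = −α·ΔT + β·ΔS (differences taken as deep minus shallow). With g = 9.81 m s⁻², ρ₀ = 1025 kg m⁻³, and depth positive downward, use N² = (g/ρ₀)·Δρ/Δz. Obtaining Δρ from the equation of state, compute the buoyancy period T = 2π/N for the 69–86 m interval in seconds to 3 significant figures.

ΔT = -11.5 K, ΔS = -1.65 psu (deep − shallow).
Δρ/ρ₀ = −αΔT + βΔS = 1.955 × 10⁻³ − 1.2045 × 10⁻³ = 7.505 × 10⁻⁴, so Δρ ≈ 0.7693 kg m⁻³.
N² = (g/ρ₀)·Δρ/Δz = g·(Δρ/ρ₀)/Δz = 9.81 × 7.505 × 10⁻⁴ / 17 = 4.3308 × 10⁻⁴ s⁻².
N = √(4.3308 × 10⁻⁴) = 0.020811 rad s⁻¹ → T = 2π/N = 301.92 s ≈ 302 s.

302 s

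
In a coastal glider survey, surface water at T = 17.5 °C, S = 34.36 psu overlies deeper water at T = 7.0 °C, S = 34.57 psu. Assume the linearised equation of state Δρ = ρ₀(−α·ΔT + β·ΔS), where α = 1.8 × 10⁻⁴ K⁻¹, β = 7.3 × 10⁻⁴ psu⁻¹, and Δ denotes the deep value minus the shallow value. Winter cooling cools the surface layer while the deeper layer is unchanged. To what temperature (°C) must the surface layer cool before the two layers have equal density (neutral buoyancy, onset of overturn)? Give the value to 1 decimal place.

6.1 °C

Neutral buoyancy requires Δρ = 0, i.e. −α(T_deep − T_surf′) + β(S_deep − S_surf) = 0.
T_surf′ = T_deep − (β/α)·ΔS = 7.0 − (7.3 × 10⁻⁴/1.8 × 10⁻⁴)·(+0.21) = 6.148 °C.
Cooling required: 17.5 − (6.148) = 11.352 °C.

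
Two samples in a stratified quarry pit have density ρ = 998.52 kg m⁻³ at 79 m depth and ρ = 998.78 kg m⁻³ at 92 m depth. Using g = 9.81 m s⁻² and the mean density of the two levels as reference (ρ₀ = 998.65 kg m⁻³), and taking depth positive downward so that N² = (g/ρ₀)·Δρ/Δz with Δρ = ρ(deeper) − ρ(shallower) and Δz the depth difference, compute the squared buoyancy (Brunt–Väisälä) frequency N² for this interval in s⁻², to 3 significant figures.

Δρ = 998.78 − 998.52 = 0.26 kg m⁻³ over Δz = 92 − 79 = 13 m.
N² = (9.81/998.65) × (0.26/13) = 1.9647 × 10⁻⁴ s⁻² ≈ 1.96 × 10⁻⁴ s⁻².

1.96 × 10⁻⁴ s⁻²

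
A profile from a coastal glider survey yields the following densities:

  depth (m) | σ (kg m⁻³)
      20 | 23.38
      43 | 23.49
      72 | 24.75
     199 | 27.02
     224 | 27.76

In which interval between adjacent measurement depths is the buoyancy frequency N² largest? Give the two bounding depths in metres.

Compute the density gradient over each adjacent pair:
  20–43 m: Δρ/Δz = 0.11/23 = 4.8 × 10⁻³ kg m⁻⁴
  43–72 m: Δρ/Δz = 1.26/29 = 0.043 kg m⁻⁴
  72–199 m: Δρ/Δz = 2.27/127 = 0.018 kg m⁻⁴
  199–224 m: Δρ/Δz = 0.74/25 = 0.030 kg m⁻⁴
The largest gradient is in the 43–72 m interval — the pycnocline.

43–72 m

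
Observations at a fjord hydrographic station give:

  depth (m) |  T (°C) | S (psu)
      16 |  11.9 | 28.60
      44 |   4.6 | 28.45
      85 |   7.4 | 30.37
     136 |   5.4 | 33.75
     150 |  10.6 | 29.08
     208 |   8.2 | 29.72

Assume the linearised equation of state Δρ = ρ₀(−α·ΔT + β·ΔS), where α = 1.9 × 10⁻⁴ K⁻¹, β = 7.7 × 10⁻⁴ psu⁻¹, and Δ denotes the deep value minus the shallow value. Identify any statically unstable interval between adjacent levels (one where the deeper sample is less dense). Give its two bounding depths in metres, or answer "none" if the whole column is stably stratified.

136–150 m

Evaluate Δρ/ρ₀ = −αΔT + βΔS across each adjacent pair:
  16–44 m: −αΔT+βΔS = −(1.9 × 10⁻⁴)(-7.3)+(7.7 × 10⁻⁴)(-0.15) = 1.3 × 10⁻³ → stable
  44–85 m: −αΔT+βΔS = −(1.9 × 10⁻⁴)(+2.8)+(7.7 × 10⁻⁴)(+1.92) = 9.5 × 10⁻⁴ → stable
  85–136 m: −αΔT+βΔS = −(1.9 × 10⁻⁴)(-2.0)+(7.7 × 10⁻⁴)(+3.38) = 3.0 × 10⁻³ → stable
  136–150 m: −αΔT+βΔS = −(1.9 × 10⁻⁴)(+5.2)+(7.7 × 10⁻⁴)(-4.67) = -4.6 × 10⁻³ → UNSTABLE
  150–208 m: −αΔT+βΔS = −(1.9 × 10⁻⁴)(-2.4)+(7.7 × 10⁻⁴)(+0.64) = 9.5 × 10⁻⁴ → stable
The 136–150 m interval has Δρ < 0: lighter water underlies denser water.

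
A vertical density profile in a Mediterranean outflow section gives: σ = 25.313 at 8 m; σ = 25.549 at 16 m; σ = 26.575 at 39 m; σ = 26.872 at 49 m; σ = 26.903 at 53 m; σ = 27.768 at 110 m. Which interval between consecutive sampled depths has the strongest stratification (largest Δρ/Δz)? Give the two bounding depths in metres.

Compute the density gradient over each adjacent pair:
  8–16 m: Δρ/Δz = 0.236/8 = 0.029 kg m⁻⁴
  16–39 m: Δρ/Δz = 1.026/23 = 0.045 kg m⁻⁴
  39–49 m: Δρ/Δz = 0.297/10 = 0.030 kg m⁻⁴
  49–53 m: Δρ/Δz = 0.031/4 = 7.7 × 10⁻³ kg m⁻⁴
  53–110 m: Δρ/Δz = 0.865/57 = 0.015 kg m⁻⁴
The largest gradient is in the 16–39 m interval — the pycnocline.

16–39 m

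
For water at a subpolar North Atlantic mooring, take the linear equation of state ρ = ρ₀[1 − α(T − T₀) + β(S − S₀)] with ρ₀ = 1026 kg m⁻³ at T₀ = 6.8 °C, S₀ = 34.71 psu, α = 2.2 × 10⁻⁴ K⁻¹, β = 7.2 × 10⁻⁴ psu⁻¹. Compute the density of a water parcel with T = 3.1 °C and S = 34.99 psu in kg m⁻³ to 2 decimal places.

T − T₀ = -3.7 K, S − S₀ = +0.28 psu.
Bracket = 1 − α·(-3.7) + β·(+0.28) = 1 + (1.0156 × 10⁻³) = 1.0010156.
ρ = 1026 × 1.0010156 = 1027.04 kg m⁻³.

1027.04 kg m⁻³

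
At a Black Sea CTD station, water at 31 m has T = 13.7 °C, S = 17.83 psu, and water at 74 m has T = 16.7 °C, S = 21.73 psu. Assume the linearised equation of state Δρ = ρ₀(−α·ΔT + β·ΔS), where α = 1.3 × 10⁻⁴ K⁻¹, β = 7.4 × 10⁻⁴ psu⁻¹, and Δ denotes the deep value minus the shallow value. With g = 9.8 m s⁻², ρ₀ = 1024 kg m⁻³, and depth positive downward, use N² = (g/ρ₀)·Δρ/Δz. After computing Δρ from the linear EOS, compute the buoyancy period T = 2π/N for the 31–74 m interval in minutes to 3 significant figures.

ΔT = +3.0 K, ΔS = +3.90 psu (deep − shallow).
Δρ/ρ₀ = −αΔT + βΔS = -3.90 × 10⁻⁴ + 2.886 × 10⁻³ = 2.496 × 10⁻³, so Δρ ≈ 2.556 kg m⁻³.
N² = (g/ρ₀)·Δρ/Δz = g·(Δρ/ρ₀)/Δz = 9.8 × 2.496 × 10⁻³ / 43 = 5.6886 × 10⁻⁴ s⁻².
N = √(5.6886 × 10⁻⁴) = 0.023851 rad s⁻¹ → T = 2π/N = 263.43 s = 4.3905 min ≈ 4.39 min.

4.39 min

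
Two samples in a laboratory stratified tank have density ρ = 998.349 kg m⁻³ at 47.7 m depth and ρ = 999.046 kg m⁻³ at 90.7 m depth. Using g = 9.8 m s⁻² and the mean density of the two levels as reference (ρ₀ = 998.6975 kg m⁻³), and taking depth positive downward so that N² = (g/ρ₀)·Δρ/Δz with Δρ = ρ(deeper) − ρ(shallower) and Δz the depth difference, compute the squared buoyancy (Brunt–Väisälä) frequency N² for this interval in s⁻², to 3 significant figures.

1.59 × 10⁻⁴ s⁻²

Δρ = 999.046 − 998.349 = 0.697 kg m⁻³ over Δz = 90.7 − 47.7 = 43 m.
N² = (9.8/998.6975) × (0.697/43) = 1.5906 × 10⁻⁴ s⁻² ≈ 1.59 × 10⁻⁴ s⁻².
Since Δρ > 0 the layer is stably stratified.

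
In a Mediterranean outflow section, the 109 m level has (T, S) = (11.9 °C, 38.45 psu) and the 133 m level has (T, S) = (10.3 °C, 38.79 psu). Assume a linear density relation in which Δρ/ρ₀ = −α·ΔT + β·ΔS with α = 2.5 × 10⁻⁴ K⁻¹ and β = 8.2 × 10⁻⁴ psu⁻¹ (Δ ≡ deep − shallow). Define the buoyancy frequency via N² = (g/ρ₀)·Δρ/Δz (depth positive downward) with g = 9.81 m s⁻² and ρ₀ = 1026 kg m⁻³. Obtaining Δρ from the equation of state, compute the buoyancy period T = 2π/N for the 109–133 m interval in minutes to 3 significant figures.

ΔT = -1.6 K, ΔS = +0.34 psu (deep − shallow).
Δρ/ρ₀ = −αΔT + βΔS = 4.00 × 10⁻⁴ + 2.788 × 10⁻⁴ = 6.788 × 10⁻⁴, so Δρ ≈ 0.6964 kg m⁻³.
N² = (g/ρ₀)·Δρ/Δz = g·(Δρ/ρ₀)/Δz = 9.81 × 6.788 × 10⁻⁴ / 24 = 2.7746 × 10⁻⁴ s⁻².
N = √(2.7746 × 10⁻⁴) = 0.016657 rad s⁻¹ → T = 2π/N = 377.21 s = 6.2868 min ≈ 6.29 min.

6.29 min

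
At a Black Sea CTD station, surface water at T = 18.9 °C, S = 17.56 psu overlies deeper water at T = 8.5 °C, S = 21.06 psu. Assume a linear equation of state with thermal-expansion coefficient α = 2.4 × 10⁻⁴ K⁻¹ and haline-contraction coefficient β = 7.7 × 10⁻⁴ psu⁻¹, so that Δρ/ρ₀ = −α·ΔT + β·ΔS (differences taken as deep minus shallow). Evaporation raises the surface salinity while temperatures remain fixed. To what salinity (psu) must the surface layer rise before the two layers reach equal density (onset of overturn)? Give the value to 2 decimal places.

24.30 psu

Neutral buoyancy requires −α(T_deep − T_surf) + β(S_deep − S_surf′) = 0.
S_surf′ = S_deep − (α/β)·ΔT = 21.06 − (2.4 × 10⁻⁴/7.7 × 10⁻⁴)·(-10.4) = 24.3016 psu.
Increase required: 24.3016 − 17.56 = 6.7416 psu.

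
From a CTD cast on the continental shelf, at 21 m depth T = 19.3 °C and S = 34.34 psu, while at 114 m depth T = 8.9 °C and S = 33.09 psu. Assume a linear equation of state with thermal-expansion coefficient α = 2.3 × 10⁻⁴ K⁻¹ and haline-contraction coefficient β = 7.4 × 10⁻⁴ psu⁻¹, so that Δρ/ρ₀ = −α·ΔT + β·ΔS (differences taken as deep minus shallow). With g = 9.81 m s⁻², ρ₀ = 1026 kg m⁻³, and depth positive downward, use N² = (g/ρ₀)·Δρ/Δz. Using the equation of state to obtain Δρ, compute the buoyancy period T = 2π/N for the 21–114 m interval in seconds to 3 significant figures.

505 s

ΔT = -10.4 K, ΔS = -1.25 psu (deep − shallow).
Δρ/ρ₀ = −αΔT + βΔS = 2.392 × 10⁻³ − 9.25 × 10⁻⁴ = 1.467 × 10⁻³, so Δρ ≈ 1.505 kg m⁻³.
N² = (g/ρ₀)·Δρ/Δz = g·(Δρ/ρ₀)/Δz = 9.81 × 1.467 × 10⁻³ / 93 = 1.5474 × 10⁻⁴ s⁻².
N = √(1.5474 × 10⁻⁴) = 0.012439 rad s⁻¹ → T = 2π/N = 505.12 s ≈ 505 s.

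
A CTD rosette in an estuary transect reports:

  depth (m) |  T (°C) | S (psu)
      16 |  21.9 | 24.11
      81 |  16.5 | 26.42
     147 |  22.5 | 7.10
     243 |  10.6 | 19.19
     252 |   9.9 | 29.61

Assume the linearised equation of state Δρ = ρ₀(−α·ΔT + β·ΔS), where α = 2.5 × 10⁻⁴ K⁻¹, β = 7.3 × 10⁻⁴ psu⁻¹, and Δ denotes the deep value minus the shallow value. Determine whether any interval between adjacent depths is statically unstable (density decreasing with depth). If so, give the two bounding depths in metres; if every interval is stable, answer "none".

Evaluate Δρ/ρ₀ = −αΔT + βΔS across each adjacent pair:
  16–81 m: −αΔT+βΔS = −(2.5 × 10⁻⁴)(-5.4)+(7.3 × 10⁻⁴)(+2.31) = 3.0 × 10⁻³ → stable
  81–147 m: −αΔT+βΔS = −(2.5 × 10⁻⁴)(+6.0)+(7.3 × 10⁻⁴)(-19.32) = -0.016 → UNSTABLE
  147–243 m: −αΔT+βΔS = −(2.5 × 10⁻⁴)(-11.9)+(7.3 × 10⁻⁴)(+12.09) = 0.012 → stable
  243–252 m: −αΔT+βΔS = −(2.5 × 10⁻⁴)(-0.7)+(7.3 × 10⁻⁴)(+10.42) = 7.8 × 10⁻³ → stable
The 81–147 m interval has Δρ < 0: lighter water underlies denser water.

81–147 m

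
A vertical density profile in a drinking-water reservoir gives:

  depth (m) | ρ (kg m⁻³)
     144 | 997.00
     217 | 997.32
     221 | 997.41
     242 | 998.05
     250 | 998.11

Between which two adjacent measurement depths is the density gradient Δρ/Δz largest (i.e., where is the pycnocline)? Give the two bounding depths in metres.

Compute the density gradient over each adjacent pair:
  144–217 m: Δρ/Δz = 0.32/73 = 4.4 × 10⁻³ kg m⁻⁴
  217–221 m: Δρ/Δz = 0.09/4 = 0.022 kg m⁻⁴
  221–242 m: Δρ/Δz = 0.64/21 = 0.030 kg m⁻⁴
  242–250 m: Δρ/Δz = 0.06/8 = 7.5 × 10⁻³ kg m⁻⁴
The largest gradient is in the 221–242 m interval — the pycnocline.

221–242 m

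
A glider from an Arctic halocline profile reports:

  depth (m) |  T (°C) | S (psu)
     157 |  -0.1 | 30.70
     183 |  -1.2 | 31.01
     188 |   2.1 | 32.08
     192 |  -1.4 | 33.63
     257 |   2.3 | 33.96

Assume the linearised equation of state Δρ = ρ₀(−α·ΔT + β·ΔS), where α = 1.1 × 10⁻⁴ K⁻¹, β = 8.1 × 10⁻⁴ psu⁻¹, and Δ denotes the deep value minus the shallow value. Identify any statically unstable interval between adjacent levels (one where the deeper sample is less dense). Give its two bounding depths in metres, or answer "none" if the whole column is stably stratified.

Evaluate Δρ/ρ₀ = −αΔT + βΔS across each adjacent pair:
  157–183 m: −αΔT+βΔS = −(1.1 × 10⁻⁴)(-1.1)+(8.1 × 10⁻⁴)(+0.31) = 3.7 × 10⁻⁴ → stable
  183–188 m: −αΔT+βΔS = −(1.1 × 10⁻⁴)(+3.3)+(8.1 × 10⁻⁴)(+1.07) = 5.0 × 10⁻⁴ → stable
  188–192 m: −αΔT+βΔS = −(1.1 × 10⁻⁴)(-3.5)+(8.1 × 10⁻⁴)(+1.55) = 1.6 × 10⁻³ → stable
  192–257 m: −αΔT+βΔS = −(1.1 × 10⁻⁴)(+3.7)+(8.1 × 10⁻⁴)(+0.33) = -1.4 × 10⁻⁴ → UNSTABLE
The 192–257 m interval has Δρ < 0: lighter water underlies denser water.

192–257 m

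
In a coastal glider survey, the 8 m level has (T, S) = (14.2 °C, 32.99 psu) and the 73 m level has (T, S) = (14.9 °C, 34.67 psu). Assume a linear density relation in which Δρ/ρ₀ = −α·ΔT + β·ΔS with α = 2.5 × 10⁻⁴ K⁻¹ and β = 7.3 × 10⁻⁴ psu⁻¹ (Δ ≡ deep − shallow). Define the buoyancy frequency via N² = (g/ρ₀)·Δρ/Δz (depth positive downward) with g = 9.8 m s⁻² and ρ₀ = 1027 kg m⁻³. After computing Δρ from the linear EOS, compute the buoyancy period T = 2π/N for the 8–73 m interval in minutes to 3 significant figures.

ΔT = +0.7 K, ΔS = +1.68 psu (deep − shallow).
Δρ/ρ₀ = −αΔT + βΔS = -1.75 × 10⁻⁴ + 1.2264 × 10⁻³ = 1.0514 × 10⁻³, so Δρ ≈ 1.080 kg m⁻³.
N² = (g/ρ₀)·Δρ/Δz = g·(Δρ/ρ₀)/Δz = 9.8 × 1.0514 × 10⁻³ / 65 = 1.5852 × 10⁻⁴ s⁻².
N = √(1.5852 × 10⁻⁴) = 0.012590 rad s⁻¹ → T = 2π/N = 499.06 s = 8.3177 min ≈ 8.32 min.

8.32 min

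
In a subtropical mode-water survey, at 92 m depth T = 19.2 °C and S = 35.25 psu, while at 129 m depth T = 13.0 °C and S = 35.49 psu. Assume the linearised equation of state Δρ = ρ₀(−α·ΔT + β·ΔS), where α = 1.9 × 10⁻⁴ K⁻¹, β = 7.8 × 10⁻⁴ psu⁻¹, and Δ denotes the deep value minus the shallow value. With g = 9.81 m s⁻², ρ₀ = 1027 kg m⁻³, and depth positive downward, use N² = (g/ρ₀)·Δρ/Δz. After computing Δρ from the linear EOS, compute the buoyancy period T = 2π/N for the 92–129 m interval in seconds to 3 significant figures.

330 s

ΔT = -6.2 K, ΔS = +0.24 psu (deep − shallow).
Δρ/ρ₀ = −αΔT + βΔS = 1.178 × 10⁻³ + 1.872 × 10⁻⁴ = 1.3652 × 10⁻³, so Δρ ≈ 1.402 kg m⁻³.
N² = (g/ρ₀)·Δρ/Δz = g·(Δρ/ρ₀)/Δz = 9.81 × 1.3652 × 10⁻³ / 37 = 3.6196 × 10⁻⁴ s⁻².
N = √(3.6196 × 10⁻⁴) = 0.019025 rad s⁻¹ → T = 2π/N = 330.26 s ≈ 330 s.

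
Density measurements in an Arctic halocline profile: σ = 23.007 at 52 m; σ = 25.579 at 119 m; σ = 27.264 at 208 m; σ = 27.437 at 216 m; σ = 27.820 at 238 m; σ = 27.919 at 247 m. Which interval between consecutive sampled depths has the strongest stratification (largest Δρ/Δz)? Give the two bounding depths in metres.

52–119 m

Compute the density gradient over each adjacent pair:
  52–119 m: Δρ/Δz = 2.572/67 = 0.038 kg m⁻⁴
  119–208 m: Δρ/Δz = 1.685/89 = 0.019 kg m⁻⁴
  208–216 m: Δρ/Δz = 0.173/8 = 0.022 kg m⁻⁴
  216–238 m: Δρ/Δz = 0.383/22 = 0.017 kg m⁻⁴
  238–247 m: Δρ/Δz = 0.099/9 = 0.011 kg m⁻⁴
The largest gradient is in the 52–119 m interval — the pycnocline.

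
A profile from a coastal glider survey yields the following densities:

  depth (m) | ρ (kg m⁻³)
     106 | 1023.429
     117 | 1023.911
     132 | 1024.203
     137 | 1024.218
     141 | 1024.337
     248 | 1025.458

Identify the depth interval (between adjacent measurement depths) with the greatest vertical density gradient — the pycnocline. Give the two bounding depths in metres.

Compute the density gradient over each adjacent pair:
  106–117 m: Δρ/Δz = 0.482/11 = 0.044 kg m⁻⁴
  117–132 m: Δρ/Δz = 0.292/15 = 0.019 kg m⁻⁴
  132–137 m: Δρ/Δz = 0.015/5 = 3.0 × 10⁻³ kg m⁻⁴
  137–141 m: Δρ/Δz = 0.119/4 = 0.030 kg m⁻⁴
  141–248 m: Δρ/Δz = 1.121/107 = 0.010 kg m⁻⁴
The largest gradient is in the 106–117 m interval — the pycnocline.

106–117 m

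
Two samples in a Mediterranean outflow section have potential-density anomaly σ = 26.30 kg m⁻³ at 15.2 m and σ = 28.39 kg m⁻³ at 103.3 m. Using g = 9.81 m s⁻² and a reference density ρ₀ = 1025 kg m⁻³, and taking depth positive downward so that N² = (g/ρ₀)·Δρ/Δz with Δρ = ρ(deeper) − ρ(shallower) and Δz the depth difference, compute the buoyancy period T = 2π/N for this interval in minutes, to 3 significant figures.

6.95 min

Δρ = 1028.39 − 1026.30 = 2.09 kg m⁻³ over Δz = 103.3 − 15.2 = 88.1 m.
N² = (9.81/1025) × (2.09/88.1) = 2.2705 × 10⁻⁴ s⁻².
N = √(2.2705 × 10⁻⁴) = 0.015068 rad s⁻¹, so T = 2π/N = 416.99 s = 6.9498 min ≈ 6.95 min.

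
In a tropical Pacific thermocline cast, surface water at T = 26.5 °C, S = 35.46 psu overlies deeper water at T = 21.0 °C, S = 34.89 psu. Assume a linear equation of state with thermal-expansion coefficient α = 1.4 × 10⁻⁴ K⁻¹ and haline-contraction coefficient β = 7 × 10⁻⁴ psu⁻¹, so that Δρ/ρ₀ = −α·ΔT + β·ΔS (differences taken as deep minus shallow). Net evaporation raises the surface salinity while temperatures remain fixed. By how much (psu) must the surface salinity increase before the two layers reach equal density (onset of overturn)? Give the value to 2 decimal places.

0.53 psu

Neutral buoyancy requires −α(T_deep − T_surf) + β(S_deep − S_surf′) = 0.
S_surf′ = S_deep − (α/β)·ΔT = 34.89 − (1.4 × 10⁻⁴/7 × 10⁻⁴)·(-5.5) = 35.9900 psu.
Increase required: 35.9900 − 35.46 = 0.5300 psu.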